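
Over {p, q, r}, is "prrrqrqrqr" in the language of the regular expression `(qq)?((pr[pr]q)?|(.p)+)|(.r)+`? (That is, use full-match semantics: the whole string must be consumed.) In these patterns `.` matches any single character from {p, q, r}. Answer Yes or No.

Yes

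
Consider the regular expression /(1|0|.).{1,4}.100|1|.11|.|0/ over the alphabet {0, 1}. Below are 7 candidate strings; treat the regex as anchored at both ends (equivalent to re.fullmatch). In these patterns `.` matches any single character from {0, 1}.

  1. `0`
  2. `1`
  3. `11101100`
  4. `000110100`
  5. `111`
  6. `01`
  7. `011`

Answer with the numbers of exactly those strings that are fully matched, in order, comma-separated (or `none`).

1 → match
2 → match
3 → match
4 → match
5 → match
6 → no match
7 → match

1, 2, 3, 4, 5, 7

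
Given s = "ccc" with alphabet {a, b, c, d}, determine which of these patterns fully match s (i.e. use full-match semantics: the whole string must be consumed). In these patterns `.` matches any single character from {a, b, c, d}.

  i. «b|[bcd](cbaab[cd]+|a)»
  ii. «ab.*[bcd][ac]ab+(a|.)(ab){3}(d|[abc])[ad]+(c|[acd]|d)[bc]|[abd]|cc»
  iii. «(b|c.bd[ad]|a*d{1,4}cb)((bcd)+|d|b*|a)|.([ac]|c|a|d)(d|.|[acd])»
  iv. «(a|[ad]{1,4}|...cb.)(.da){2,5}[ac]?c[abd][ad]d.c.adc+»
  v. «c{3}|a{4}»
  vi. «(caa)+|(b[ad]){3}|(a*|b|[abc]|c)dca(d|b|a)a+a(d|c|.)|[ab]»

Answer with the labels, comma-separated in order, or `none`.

iii, v

i → no match
ii → no match
iii → match
iv → no match
v → match
vi → no match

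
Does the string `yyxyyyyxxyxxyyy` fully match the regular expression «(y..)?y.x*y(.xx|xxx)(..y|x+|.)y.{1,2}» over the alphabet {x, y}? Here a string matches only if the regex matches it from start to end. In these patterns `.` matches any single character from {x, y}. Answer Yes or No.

No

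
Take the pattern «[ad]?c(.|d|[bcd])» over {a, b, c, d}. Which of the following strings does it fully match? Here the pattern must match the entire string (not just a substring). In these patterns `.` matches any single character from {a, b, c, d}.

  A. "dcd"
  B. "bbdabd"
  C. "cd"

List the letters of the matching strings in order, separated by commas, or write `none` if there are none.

A → match
B → no match
C → match

A, C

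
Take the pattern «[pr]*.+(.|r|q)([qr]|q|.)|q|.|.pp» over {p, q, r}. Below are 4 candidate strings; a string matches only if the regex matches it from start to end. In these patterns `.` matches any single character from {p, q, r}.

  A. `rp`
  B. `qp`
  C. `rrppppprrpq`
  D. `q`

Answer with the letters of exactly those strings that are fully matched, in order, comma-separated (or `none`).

A → no match
B → no match
C → match
D → match

C, D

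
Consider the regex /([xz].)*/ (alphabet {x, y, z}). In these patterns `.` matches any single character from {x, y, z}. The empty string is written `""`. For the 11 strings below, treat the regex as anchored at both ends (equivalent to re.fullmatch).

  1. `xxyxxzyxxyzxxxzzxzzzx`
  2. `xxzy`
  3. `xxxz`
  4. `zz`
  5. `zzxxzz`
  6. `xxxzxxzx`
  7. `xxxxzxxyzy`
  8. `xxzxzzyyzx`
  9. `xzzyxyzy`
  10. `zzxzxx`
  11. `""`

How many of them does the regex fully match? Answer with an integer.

9

1 → no match
2 → match
3 → match
4 → match
5 → match
6 → match
7 → match
8 → no match
9 → match
10 → match
11 → match
Total matched: 9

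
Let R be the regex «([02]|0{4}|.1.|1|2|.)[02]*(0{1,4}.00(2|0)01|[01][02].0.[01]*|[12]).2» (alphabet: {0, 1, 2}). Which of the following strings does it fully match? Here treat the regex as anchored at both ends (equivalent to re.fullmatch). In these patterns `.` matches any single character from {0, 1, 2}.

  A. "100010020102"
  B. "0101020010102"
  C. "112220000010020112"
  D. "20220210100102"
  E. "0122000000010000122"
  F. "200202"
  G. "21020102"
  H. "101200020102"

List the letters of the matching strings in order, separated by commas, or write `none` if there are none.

A → match
B → match
C → match
D → match
E → match
F → match
G → match
H → no match

A, B, C, D, E, F, G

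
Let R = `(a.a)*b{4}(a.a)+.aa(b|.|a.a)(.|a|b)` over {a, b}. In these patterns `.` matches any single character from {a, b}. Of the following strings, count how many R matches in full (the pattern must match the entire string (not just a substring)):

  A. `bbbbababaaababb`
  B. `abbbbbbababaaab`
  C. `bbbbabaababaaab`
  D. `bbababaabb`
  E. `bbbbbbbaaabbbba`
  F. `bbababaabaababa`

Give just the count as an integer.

A → no match
B → no match
C → match
D → no match
E → no match
F → no match
Total matched: 1

1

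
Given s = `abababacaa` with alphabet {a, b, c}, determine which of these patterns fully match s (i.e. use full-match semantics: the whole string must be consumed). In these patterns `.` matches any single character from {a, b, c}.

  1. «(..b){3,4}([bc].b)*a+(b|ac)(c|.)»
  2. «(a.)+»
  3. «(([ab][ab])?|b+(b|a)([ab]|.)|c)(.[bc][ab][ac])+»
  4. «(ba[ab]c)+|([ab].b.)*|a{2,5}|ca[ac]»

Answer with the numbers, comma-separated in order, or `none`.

2

1 → no match
2 → match
3 → no match
4 → no match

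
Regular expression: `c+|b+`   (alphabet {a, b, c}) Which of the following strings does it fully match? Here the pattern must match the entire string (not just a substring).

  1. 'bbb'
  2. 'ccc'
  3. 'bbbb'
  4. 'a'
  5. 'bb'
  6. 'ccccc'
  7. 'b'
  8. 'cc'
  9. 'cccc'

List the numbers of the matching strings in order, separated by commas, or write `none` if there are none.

1 → match
2 → match
3 → match
4 → no match
5 → match
6 → match
7 → match
8 → match
9 → match

1, 2, 3, 5, 6, 7, 8, 9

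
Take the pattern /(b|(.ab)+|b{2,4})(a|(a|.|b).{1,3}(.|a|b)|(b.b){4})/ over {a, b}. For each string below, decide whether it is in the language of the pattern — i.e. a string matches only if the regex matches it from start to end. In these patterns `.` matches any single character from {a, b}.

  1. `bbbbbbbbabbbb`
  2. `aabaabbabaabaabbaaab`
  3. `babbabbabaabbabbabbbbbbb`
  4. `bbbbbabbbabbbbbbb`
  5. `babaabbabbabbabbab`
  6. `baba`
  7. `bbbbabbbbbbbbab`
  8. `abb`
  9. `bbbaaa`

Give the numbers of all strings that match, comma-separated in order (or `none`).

1 → match
2 → match
3 → match
4 → no match
5 → match
6 → match
7 → match
8 → no match
9 → match

1, 2, 3, 5, 6, 7, 9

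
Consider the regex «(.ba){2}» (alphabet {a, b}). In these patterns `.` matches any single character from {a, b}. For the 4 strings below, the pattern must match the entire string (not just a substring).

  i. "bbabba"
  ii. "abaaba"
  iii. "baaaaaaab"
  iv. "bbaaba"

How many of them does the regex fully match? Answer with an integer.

3

i → match
ii → match
iii → no match — must end with "ba"
iv → match
Total matched: 3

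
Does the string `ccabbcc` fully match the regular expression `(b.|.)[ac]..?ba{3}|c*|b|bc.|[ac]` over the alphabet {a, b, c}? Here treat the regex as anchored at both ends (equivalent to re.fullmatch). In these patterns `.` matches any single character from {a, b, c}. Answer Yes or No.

No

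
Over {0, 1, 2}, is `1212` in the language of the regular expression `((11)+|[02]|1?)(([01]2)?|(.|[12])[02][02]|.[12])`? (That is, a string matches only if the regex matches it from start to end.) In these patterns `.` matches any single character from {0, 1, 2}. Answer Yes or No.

No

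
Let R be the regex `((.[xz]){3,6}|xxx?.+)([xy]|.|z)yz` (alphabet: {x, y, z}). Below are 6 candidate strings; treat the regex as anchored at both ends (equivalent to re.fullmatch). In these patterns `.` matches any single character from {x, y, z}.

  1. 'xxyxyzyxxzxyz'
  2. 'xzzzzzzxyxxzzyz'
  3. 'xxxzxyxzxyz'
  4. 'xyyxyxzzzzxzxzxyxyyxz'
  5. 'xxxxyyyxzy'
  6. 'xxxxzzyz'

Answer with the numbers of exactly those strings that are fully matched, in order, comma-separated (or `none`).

1, 2, 3, 6

1 → match
2 → match
3. 'xxxzxyxzxyz' → match
4 → no match — must end with 'yz'
5. 'xxxxyyyxzy' → no match — must end with 'yz'
6. 'xxxxzzyz' → match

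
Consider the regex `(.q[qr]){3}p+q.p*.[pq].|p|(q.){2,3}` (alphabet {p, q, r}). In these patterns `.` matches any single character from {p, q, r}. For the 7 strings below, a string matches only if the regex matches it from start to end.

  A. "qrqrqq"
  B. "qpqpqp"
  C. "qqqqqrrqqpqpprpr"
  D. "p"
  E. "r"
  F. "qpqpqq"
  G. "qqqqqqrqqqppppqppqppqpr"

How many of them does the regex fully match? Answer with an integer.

A. "qrqrqq" → match
B. "qpqpqp" → match
C → match
D. "p" → match
E. "r" → no match
F. "qpqpqq" → match
G → no match
Total matched: 5

5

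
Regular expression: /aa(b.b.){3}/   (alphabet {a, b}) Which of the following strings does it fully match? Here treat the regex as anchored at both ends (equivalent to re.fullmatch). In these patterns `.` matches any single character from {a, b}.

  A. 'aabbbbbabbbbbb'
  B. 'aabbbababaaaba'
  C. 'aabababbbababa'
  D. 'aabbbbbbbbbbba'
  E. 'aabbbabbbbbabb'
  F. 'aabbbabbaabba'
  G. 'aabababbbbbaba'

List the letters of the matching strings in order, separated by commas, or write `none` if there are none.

A → match
B → no match
C → match
D → match
E → match
F → no match
G → match

A, C, D, E, G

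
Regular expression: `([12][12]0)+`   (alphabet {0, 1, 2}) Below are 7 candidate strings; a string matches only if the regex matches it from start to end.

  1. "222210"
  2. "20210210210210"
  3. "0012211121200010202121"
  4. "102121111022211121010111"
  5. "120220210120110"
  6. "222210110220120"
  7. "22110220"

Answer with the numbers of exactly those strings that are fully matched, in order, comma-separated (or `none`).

1 → no match
2 → no match
3 → no match — must end with "0"
4 → no match — must end with "0"
5 → match
6 → no match
7 → no match

5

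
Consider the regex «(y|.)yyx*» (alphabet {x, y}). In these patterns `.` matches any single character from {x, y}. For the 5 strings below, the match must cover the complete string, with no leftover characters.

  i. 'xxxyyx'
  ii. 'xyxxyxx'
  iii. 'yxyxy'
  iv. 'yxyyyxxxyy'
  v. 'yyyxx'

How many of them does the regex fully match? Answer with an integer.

i → no match
ii → no match
iii → no match
iv → no match
v → match
Total matched: 1

1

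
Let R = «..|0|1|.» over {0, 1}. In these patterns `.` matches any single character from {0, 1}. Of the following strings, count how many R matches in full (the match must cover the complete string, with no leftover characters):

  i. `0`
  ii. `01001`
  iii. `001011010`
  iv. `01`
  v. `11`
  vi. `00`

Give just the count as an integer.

i → match
ii → no match
iii → no match
iv → match
v → match
vi → match
Total matched: 4

4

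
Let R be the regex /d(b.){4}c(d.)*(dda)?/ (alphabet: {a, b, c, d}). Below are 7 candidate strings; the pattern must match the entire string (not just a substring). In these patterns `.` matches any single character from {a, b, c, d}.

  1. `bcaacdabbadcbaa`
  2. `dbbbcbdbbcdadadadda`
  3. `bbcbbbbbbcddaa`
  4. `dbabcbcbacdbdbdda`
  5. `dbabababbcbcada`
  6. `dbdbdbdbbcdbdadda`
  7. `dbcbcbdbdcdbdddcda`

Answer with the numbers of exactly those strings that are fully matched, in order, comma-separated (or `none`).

1 → no match — must start with `db`
2 → match
3 → no match — must start with `db`
4 → match
5 → no match
6 → match
7 → match

2, 4, 6, 7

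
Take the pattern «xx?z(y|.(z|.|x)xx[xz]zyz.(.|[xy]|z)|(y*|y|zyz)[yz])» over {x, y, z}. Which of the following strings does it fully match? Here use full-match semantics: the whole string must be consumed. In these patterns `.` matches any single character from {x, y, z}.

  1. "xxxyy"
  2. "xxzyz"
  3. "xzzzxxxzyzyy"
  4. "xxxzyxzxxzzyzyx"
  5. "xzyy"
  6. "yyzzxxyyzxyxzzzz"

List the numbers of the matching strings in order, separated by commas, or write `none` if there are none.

1 → no match
2 → match
3 → match
4 → no match
5 → match
6 → no match — must start with "x"

2, 3, 5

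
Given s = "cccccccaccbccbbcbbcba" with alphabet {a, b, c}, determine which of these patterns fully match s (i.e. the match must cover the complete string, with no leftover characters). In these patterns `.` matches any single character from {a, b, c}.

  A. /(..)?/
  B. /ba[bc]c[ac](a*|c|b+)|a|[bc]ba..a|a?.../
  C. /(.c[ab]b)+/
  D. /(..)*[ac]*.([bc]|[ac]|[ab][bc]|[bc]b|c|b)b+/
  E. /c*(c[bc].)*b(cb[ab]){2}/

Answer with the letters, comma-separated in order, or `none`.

E

A → no match
B → no match
C → no match — must end with "b"
D → no match — must end with "b"
E → match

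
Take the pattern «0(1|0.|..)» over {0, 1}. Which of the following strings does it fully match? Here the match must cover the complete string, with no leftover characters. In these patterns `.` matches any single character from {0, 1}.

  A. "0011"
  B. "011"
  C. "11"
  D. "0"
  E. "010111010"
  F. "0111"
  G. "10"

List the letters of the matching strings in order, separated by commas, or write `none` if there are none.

B

A → no match
B → match
C → no match — must start with "0"
D → no match
E → no match
F → no match
G → no match — must start with "0"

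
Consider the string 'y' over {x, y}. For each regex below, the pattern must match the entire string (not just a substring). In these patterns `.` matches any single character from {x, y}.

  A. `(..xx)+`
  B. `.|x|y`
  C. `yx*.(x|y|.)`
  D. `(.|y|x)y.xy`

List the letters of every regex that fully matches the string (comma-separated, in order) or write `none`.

A → no match — must end with 'xx'
B → match
C → no match
D → no match — must end with 'xy'

B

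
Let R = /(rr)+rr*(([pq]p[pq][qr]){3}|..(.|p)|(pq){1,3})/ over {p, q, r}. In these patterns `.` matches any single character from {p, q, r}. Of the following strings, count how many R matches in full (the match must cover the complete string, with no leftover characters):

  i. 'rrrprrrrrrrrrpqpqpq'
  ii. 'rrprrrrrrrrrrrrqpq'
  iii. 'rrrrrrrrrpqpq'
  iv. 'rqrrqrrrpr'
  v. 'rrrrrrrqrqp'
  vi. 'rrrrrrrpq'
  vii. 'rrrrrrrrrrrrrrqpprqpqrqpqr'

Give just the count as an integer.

i → no match
ii → no match
iii → match
iv. 'rqrrqrrrpr' → no match — must start with 'rr'
v. 'rrrrrrrqrqp' → no match
vi. 'rrrrrrrpq' → match
vii → match
Total matched: 3

3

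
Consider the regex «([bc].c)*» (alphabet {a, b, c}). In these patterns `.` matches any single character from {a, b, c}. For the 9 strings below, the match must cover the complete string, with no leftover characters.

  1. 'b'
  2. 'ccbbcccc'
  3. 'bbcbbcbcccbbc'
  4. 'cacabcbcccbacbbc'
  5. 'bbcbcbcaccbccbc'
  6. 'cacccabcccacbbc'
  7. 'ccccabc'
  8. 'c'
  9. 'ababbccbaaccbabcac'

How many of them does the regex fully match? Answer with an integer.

0

1 → no match
2 → no match
3 → no match
4 → no match
5 → no match
6 → no match
7 → no match
8 → no match
9 → no match
Total matched: 0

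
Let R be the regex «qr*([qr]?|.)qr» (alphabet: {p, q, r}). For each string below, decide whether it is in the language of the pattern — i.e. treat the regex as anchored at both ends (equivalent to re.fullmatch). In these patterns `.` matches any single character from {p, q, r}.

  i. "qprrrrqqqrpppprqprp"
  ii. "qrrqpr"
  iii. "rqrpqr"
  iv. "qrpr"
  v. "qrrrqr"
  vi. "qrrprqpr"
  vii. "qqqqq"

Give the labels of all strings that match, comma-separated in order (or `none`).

i → no match — must end with "qr"
ii → no match — must end with "qr"
iii → no match — must start with "q"
iv → no match — must end with "qr"
v → match
vi → no match — must end with "qr"
vii → no match — must end with "qr"

v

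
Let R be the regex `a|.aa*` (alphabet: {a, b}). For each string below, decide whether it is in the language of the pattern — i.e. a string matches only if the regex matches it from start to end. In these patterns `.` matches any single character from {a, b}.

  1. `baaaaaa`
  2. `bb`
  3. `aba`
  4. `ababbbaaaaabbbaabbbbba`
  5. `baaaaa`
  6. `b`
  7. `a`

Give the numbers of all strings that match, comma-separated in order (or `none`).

1, 5, 7

1. `baaaaaa` → match
2. `bb` → no match
3. `aba` → no match
4 → no match
5. `baaaaa` → match
6. `b` → no match
7. `a` → match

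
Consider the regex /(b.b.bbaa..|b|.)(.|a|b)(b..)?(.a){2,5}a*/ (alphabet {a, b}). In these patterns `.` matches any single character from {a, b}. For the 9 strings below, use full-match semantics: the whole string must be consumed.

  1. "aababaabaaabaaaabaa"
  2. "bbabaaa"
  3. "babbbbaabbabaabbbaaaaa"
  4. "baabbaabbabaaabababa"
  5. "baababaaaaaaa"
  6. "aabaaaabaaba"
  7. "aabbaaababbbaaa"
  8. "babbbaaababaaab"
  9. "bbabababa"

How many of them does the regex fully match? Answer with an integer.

0

1 → no match
2 → no match
3 → no match
4 → no match
5 → no match
6 → no match
7 → no match
8 → no match
9 → no match
Total matched: 0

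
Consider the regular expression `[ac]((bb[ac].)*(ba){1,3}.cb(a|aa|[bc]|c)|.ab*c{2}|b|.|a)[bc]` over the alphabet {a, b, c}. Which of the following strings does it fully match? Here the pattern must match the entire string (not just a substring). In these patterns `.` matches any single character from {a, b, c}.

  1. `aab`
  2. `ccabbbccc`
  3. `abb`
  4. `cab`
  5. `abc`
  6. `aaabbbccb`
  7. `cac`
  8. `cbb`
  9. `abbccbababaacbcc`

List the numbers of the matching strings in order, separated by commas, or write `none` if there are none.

1. `aab` → match
2. `ccabbbccc` → match
3. `abb` → match
4. `cab` → match
5. `abc` → match
6. `aaabbbccb` → match
7. `cac` → match
8. `cbb` → match
9 → match

1, 2, 3, 4, 5, 6, 7, 8, 9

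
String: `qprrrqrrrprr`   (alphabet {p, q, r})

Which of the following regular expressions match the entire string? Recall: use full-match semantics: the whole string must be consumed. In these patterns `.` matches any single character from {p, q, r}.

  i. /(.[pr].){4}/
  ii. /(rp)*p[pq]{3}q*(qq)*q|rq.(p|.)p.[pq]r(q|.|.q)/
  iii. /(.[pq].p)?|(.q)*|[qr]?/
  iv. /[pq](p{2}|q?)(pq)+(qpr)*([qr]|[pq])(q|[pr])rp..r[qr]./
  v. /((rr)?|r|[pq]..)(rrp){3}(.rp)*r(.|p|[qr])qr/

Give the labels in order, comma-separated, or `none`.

i → match
ii → no match
iii → no match
iv → no match
v → no match — must end with `qr`

i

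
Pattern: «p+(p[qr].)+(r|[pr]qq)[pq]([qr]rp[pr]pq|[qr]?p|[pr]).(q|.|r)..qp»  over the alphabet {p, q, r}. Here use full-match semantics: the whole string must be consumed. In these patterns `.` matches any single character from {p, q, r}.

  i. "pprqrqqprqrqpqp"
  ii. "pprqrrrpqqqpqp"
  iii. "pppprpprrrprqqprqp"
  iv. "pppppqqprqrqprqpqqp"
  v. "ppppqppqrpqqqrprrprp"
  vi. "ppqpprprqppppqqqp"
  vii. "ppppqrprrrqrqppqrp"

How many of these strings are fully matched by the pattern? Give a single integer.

3

i → match
ii → no match
iii → match
iv → match
v → no match — must end with "qp"
vi → no match
vii → no match — must end with "qp"
Total matched: 3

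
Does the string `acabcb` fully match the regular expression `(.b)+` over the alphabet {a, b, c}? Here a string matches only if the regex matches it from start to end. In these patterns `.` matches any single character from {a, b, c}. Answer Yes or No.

No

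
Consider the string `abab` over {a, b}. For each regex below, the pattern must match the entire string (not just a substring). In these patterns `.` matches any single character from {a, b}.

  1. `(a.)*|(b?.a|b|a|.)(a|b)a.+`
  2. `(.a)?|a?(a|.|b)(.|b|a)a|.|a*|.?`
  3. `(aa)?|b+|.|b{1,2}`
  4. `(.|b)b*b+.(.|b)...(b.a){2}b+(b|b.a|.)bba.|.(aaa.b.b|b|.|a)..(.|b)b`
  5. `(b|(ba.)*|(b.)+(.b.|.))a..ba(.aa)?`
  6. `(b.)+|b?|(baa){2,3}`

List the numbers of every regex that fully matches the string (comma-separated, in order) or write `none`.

1 → match
2 → no match
3 → no match
4 → no match
5 → no match
6 → no match

1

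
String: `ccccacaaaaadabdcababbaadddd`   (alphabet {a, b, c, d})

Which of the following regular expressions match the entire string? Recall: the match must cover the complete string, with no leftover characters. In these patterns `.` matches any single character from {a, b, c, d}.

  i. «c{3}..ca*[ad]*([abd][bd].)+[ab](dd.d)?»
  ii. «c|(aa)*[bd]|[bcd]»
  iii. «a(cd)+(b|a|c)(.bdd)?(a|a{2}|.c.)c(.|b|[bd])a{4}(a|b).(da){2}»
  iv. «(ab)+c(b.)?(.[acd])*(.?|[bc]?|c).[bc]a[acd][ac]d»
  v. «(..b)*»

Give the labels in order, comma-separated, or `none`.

i

i → match
ii → no match
iii → no match — must start with `acd`
iv → no match — must start with `ab`
v → no match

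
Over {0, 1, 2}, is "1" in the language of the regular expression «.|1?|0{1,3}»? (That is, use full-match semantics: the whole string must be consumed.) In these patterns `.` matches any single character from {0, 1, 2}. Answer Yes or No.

Yes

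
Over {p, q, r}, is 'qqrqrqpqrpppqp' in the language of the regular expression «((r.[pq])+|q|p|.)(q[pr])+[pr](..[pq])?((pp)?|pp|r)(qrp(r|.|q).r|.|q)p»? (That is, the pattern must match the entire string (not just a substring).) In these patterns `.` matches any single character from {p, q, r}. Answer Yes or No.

Yes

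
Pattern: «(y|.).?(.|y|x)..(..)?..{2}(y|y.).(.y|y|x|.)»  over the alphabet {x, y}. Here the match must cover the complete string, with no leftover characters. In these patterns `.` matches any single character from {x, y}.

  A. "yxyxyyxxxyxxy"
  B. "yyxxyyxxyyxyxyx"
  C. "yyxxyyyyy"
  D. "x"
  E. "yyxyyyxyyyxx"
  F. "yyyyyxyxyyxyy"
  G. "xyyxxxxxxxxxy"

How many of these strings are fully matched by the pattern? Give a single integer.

A → match
B → no match
C → no match
D → no match
E → match
F → match
G → no match
Total matched: 3

3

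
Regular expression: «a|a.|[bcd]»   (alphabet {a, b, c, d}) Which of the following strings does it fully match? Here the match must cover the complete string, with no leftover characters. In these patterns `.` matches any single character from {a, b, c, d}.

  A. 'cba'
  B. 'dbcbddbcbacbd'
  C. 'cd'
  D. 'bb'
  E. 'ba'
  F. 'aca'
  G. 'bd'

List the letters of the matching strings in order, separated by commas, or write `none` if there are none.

none

A → no match
B → no match
C → no match
D → no match
E → no match
F → no match
G → no match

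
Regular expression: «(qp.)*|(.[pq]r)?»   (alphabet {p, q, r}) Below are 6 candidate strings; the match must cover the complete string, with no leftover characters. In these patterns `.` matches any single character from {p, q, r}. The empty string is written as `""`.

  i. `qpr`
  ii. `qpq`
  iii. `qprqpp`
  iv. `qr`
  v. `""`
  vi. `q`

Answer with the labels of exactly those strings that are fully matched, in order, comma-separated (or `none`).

i, ii, iii, v

i → match
ii → match
iii → match
iv → no match
v → match
vi → no match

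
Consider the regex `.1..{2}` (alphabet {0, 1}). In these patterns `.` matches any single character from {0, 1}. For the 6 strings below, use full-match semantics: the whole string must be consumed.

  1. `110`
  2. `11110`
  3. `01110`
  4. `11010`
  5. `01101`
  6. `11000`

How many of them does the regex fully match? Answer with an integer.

5

1 → no match
2 → match
3 → match
4 → match
5 → match
6 → match
Total matched: 5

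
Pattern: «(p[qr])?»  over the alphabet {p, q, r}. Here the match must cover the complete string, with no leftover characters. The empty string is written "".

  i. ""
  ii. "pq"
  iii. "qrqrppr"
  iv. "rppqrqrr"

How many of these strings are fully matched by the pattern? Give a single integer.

i. "" → match
ii. "pq" → match
iii. "qrqrppr" → no match
iv. "rppqrqrr" → no match
Total matched: 2

2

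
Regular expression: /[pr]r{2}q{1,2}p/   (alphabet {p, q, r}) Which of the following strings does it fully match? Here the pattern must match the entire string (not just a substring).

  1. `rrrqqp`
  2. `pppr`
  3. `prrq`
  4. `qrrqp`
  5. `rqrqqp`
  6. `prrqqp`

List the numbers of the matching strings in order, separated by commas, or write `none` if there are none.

1 → match
2 → no match — must end with `qp`
3 → no match — must end with `qp`
4 → no match
5 → no match
6 → match

1, 6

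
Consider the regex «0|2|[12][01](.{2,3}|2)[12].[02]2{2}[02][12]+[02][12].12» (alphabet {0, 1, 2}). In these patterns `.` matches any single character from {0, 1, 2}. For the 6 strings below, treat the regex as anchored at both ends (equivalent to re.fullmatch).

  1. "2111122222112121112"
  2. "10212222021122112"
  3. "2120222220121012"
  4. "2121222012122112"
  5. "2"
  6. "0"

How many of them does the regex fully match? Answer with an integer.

5

1 → match
2 → match
3 → match
4 → no match
5 → match
6 → match
Total matched: 5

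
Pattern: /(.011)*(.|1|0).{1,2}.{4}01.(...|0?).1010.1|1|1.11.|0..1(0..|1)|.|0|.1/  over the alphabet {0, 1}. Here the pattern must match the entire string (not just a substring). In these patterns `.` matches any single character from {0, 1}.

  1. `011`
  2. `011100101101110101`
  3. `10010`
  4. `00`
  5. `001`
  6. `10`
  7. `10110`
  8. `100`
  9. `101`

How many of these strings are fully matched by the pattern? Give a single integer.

1 → no match
2 → no match
3 → no match
4 → no match
5 → no match
6 → no match
7 → match
8 → no match
9 → no match
Total matched: 1

1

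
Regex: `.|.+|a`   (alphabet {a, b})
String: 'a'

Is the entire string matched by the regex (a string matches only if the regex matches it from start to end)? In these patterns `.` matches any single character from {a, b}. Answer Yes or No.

Yes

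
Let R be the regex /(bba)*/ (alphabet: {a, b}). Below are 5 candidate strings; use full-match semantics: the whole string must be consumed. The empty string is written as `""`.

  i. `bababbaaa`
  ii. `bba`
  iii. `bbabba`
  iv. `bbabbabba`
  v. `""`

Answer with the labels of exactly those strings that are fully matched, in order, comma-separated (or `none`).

i. `bababbaaa` → no match
ii. `bba` → match
iii. `bbabba` → match
iv. `bbabbabba` → match
v. `""` → match

ii, iii, iv, v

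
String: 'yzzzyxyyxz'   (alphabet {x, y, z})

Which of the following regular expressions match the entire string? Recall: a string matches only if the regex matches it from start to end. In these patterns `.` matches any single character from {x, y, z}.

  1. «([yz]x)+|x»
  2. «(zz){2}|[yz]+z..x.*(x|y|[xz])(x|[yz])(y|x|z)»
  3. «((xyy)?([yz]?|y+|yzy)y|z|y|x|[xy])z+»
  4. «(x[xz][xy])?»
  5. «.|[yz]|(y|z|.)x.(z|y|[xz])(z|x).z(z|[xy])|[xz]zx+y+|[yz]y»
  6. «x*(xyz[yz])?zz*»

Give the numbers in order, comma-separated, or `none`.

2

1 → no match — must end with 'x'
2 → match
3 → no match
4 → no match
5 → no match
6 → no match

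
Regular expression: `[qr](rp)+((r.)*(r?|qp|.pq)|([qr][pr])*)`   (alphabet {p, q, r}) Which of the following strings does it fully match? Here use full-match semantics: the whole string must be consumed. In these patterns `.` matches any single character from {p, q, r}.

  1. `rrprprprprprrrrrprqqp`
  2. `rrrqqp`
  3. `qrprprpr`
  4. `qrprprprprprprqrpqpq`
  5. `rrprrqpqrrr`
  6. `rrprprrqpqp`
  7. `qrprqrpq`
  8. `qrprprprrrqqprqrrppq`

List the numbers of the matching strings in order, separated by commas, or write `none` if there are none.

1, 3, 4, 5, 6, 7

1 → match
2 → no match
3 → match
4 → match
5 → match
6 → match
7 → match
8 → no match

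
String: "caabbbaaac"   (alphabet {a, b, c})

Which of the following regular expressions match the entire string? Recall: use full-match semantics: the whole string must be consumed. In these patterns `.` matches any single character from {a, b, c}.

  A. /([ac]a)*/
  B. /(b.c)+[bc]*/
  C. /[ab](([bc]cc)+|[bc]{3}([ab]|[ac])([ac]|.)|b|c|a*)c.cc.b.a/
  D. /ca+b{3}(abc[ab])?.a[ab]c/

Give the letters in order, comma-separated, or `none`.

D

A → no match
B → no match — must start with "b"
C → no match — must end with "a"
D → match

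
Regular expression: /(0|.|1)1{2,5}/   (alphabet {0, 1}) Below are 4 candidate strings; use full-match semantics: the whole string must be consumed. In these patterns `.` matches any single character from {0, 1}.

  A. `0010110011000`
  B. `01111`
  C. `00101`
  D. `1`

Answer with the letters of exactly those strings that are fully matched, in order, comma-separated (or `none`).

B

A → no match — must end with `1`
B → match
C → no match
D → no match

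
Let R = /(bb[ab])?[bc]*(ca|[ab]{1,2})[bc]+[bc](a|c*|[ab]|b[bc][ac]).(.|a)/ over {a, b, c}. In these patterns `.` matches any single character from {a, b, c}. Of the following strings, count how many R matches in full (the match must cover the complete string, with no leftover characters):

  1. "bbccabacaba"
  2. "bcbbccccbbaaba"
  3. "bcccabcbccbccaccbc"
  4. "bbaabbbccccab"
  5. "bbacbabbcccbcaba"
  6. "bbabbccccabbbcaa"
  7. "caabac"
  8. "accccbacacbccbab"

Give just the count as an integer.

3

1 → no match
2 → no match
3 → no match
4 → match
5 → match
6 → match
7 → no match
8 → no match
Total matched: 3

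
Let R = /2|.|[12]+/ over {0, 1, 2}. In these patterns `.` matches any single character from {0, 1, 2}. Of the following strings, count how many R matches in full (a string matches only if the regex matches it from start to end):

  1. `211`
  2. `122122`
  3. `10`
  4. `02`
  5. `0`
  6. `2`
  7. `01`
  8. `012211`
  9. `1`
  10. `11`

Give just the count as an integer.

1 → match
2 → match
3 → no match
4 → no match
5 → match
6 → match
7 → no match
8 → no match
9 → match
10 → match
Total matched: 6

6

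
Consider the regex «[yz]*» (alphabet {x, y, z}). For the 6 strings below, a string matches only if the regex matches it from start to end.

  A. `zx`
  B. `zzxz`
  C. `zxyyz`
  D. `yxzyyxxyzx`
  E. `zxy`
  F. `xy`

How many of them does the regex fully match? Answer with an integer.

0

A → no match
B → no match
C → no match
D → no match
E → no match
F → no match
Total matched: 0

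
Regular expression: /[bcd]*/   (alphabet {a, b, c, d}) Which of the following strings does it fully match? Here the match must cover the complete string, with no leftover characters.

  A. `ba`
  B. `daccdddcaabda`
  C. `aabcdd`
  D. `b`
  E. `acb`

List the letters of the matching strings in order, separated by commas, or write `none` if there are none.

D

A. `ba` → no match
B → no match
C. `aabcdd` → no match
D. `b` → match
E. `acb` → no match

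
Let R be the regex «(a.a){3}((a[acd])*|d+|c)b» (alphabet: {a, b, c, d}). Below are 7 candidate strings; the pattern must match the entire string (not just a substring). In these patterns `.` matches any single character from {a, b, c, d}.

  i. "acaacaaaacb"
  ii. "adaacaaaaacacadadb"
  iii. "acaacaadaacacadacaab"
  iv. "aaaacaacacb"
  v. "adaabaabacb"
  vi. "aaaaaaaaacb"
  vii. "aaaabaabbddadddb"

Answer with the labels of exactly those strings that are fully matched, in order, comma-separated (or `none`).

i, ii, iii, iv, v, vi

i. "acaacaaaacb" → match
ii → match
iii → match
iv. "aaaacaacacb" → match
v. "adaabaabacb" → match
vi. "aaaaaaaaacb" → match
vii → no match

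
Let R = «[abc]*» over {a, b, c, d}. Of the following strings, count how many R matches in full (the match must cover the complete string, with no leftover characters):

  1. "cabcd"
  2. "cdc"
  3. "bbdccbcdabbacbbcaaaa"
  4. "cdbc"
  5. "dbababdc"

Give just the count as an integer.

1 → no match
2 → no match
3 → no match
4 → no match
5 → no match
Total matched: 0

0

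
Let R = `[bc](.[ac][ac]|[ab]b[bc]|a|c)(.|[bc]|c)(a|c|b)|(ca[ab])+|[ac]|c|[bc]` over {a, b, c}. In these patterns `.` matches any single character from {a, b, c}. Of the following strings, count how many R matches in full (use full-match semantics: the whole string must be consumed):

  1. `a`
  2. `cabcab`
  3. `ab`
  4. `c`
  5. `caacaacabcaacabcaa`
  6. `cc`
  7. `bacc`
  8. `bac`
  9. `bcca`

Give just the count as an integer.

6

1. `a` → match
2. `cabcab` → match
3. `ab` → no match
4. `c` → match
5 → match
6. `cc` → no match
7. `bacc` → match
8. `bac` → no match
9. `bcca` → match
Total matched: 6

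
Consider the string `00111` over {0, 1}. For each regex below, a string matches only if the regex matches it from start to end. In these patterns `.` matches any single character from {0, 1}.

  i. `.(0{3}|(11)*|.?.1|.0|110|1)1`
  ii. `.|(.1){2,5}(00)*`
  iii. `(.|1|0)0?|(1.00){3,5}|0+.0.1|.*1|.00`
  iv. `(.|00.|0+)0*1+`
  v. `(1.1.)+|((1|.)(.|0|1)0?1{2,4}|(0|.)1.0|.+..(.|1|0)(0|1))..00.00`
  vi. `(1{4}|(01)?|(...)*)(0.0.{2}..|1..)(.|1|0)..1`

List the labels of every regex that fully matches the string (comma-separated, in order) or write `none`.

i, iii, iv

i → match
ii → no match
iii → match
iv → match
v → no match
vi → no match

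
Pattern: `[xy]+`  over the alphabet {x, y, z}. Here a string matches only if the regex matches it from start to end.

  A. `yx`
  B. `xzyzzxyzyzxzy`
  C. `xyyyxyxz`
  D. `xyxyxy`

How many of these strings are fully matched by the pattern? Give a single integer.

2

A → match
B → no match
C → no match
D → match
Total matched: 2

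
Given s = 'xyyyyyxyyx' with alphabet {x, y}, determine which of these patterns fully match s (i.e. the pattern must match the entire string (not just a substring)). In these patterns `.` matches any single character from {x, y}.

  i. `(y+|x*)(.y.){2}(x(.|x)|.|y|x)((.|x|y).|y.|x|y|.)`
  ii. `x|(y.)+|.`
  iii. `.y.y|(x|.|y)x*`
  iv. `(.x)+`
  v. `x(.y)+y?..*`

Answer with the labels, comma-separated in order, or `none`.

i → match
ii → no match
iii → no match
iv → no match
v → match

i, v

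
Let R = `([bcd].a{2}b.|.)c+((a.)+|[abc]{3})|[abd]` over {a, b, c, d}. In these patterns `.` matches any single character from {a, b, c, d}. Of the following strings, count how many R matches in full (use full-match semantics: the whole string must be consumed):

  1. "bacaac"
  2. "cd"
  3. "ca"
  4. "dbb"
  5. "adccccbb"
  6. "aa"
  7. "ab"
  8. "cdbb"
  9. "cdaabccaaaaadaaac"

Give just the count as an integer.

1 → no match
2 → no match
3 → no match
4 → no match
5 → no match
6 → no match
7 → no match
8 → no match
9 → match
Total matched: 1

1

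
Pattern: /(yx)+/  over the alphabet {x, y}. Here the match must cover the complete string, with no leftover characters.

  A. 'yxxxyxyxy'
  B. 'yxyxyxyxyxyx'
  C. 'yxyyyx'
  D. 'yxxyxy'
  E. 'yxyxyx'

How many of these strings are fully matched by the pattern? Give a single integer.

2

A → no match — must end with 'yx'
B → match
C → no match
D → no match — must end with 'yx'
E → match
Total matched: 2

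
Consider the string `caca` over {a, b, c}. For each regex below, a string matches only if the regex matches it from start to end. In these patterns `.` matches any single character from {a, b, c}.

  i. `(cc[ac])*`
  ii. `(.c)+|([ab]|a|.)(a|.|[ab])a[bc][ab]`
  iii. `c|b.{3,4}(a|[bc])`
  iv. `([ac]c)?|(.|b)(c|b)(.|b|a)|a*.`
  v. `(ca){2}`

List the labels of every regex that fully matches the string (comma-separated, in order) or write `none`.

i → no match
ii → no match
iii → no match
iv → no match
v → match

v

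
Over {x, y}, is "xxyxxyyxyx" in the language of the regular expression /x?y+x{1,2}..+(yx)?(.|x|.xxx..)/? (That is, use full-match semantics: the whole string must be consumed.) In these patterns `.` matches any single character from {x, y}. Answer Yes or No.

No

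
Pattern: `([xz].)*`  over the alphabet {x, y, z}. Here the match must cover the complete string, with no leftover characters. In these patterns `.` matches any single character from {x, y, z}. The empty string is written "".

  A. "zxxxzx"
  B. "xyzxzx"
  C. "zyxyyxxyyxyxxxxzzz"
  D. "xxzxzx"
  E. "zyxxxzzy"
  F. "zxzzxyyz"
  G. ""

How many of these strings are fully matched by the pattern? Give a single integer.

5

A → match
B → match
C → no match
D → match
E → match
F → no match
G → match
Total matched: 5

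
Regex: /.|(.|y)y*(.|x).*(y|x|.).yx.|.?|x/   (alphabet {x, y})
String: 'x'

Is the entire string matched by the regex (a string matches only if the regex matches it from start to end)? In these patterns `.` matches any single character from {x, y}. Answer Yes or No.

Yes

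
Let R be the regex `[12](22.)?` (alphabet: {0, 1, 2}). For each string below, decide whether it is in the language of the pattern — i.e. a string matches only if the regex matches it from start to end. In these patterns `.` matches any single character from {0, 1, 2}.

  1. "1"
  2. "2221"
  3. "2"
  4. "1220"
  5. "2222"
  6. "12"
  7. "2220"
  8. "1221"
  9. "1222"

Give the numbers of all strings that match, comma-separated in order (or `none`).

1, 2, 3, 4, 5, 7, 8, 9

1. "1" → match
2. "2221" → match
3. "2" → match
4. "1220" → match
5. "2222" → match
6. "12" → no match
7. "2220" → match
8. "1221" → match
9. "1222" → match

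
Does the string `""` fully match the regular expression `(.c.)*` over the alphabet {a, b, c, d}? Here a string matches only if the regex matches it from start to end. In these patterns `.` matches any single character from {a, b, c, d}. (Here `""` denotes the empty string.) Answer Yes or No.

Yes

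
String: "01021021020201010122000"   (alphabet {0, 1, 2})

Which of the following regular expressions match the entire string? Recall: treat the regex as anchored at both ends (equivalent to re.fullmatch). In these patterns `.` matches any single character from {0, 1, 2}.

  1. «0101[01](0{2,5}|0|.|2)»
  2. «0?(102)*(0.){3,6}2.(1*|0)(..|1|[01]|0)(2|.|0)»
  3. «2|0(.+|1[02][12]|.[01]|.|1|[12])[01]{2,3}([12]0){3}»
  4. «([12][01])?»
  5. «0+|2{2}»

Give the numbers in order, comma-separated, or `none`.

2

1 → no match — must start with "0101"
2 → match
3 → no match
4 → no match
5 → no match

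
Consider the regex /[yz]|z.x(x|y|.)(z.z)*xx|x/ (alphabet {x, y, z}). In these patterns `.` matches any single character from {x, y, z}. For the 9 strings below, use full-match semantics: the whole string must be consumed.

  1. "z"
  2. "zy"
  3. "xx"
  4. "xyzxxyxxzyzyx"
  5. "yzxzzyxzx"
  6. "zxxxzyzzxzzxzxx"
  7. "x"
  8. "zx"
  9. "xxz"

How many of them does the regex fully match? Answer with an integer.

1. "z" → match
2. "zy" → no match
3. "xx" → no match
4 → no match
5. "yzxzzyxzx" → no match
6 → match
7. "x" → match
8. "zx" → no match
9. "xxz" → no match
Total matched: 3

3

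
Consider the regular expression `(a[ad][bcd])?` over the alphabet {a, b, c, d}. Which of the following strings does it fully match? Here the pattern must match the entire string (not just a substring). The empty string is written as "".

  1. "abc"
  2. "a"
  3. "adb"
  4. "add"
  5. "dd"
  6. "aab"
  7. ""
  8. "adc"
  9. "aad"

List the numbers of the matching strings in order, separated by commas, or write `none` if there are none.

3, 4, 6, 7, 8, 9

1. "abc" → no match
2. "a" → no match
3. "adb" → match
4. "add" → match
5. "dd" → no match
6. "aab" → match
7. "" → match
8. "adc" → match
9. "aad" → match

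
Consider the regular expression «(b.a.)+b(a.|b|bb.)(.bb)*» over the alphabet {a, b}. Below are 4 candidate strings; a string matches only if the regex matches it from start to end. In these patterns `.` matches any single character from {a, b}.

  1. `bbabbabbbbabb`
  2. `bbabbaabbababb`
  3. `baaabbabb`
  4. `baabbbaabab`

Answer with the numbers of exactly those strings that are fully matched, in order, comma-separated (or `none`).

1, 2, 3, 4

1 → match
2 → match
3. `baaabbabb` → match
4. `baabbbaabab` → match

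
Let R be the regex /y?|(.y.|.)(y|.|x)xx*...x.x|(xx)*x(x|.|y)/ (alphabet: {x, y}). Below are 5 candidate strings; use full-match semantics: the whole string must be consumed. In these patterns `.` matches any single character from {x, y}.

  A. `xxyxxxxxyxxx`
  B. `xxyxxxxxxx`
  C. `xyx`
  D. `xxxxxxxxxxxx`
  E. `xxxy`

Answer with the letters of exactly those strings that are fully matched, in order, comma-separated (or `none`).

A → no match
B → no match
C → no match
D → match
E → match

D, E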